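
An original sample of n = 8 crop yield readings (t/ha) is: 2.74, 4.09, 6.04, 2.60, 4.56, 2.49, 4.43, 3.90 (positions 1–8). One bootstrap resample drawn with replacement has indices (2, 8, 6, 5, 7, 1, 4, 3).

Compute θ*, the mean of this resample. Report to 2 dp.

Resample values: 4.09, 3.90, 2.49, 4.56, 4.43, 2.74, 2.60, 6.04.
Mean = (4.09 + 3.90 + 2.49 + 4.56 + 4.43 + 2.74 + 2.60 + 6.04) / 8 = 30.850 / 8 = 3.86

θ* = 3.86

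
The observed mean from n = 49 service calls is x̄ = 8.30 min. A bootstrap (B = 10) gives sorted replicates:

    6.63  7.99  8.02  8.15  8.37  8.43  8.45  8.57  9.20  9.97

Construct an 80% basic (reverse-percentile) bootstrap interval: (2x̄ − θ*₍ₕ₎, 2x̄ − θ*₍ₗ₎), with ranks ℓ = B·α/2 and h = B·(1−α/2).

(7.40, 9.97)

Percentile endpoints at ranks 1 and 9: θ*₍1₎ = 6.63, θ*₍9₎ = 9.20.
Basic interval reflects these around x̄:
  lower = 2 × 8.30 − 9.20 = 7.40
  upper = 2 × 8.30 − 6.63 = 9.97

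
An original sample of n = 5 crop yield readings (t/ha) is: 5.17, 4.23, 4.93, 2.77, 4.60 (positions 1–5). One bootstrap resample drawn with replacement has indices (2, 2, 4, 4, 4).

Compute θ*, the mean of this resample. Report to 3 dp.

θ* = 3.354

Resample values: 4.23, 4.23, 2.77, 2.77, 2.77.
Mean = (4.23 + 4.23 + 2.77 + 2.77 + 2.77) / 5 = 16.770 / 5 = 3.354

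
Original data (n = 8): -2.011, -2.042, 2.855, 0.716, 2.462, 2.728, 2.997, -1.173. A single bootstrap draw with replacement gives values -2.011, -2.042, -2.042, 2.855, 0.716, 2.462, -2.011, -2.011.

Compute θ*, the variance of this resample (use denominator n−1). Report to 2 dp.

θ* = 4.73

Mean = -0.5105; sum of squared deviations = 33.1121
s² = 33.1121 / 7 = 4.7303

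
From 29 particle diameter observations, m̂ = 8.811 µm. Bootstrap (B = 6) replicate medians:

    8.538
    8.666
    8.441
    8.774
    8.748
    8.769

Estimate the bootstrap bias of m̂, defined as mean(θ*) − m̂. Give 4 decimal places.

bias = −0.1550

mean(θ*) = (8.538 + 8.666 + 8.441 + 8.774 + 8.748 + 8.769) / 6 = 8.65600
bias = 8.65600 − 8.811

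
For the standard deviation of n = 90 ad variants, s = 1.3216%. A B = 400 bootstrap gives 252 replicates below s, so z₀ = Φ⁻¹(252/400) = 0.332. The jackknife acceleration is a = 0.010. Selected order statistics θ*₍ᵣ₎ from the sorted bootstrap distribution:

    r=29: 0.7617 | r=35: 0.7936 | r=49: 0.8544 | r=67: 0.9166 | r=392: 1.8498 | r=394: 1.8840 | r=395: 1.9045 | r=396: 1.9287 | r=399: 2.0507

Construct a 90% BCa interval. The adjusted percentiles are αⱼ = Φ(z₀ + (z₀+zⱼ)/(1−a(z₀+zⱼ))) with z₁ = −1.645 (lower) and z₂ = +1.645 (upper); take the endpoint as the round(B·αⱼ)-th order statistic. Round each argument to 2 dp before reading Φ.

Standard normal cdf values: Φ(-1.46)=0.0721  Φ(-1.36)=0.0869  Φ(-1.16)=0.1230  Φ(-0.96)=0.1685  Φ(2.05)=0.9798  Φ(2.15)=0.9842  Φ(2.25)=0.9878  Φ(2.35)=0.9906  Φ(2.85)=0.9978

(0.9166, 1.9287)

Lower: z₀ + z₁ = 0.332 + (-1.645) = -1.313; 1 − a(z₀+z₁) = 1 − (0.010)(-1.313) = 1.0131; argument = 0.332 + (-1.313)/1.0131 = -0.9640 → -0.96.
α₁ = Φ(-0.96) = 0.1685; rank = round(400 × 0.1685) = 67; θ*₍67₎ = 0.9166.
Upper: z₀ + z₂ = 1.977; 1 − a(z₀+z₂) = 0.9802; argument = 2.3489 → 2.35; α₂ = 0.9906; rank = 396; θ*₍396₎ = 1.9287.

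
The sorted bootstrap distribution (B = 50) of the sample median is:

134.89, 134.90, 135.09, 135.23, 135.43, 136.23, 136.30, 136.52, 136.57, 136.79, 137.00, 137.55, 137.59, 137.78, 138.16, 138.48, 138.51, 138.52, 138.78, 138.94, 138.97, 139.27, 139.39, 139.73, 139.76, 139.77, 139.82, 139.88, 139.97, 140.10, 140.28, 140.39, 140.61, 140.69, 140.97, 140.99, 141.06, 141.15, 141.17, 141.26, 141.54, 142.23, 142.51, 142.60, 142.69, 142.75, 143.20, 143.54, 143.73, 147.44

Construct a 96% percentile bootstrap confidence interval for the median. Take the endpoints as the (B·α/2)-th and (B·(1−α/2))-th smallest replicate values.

(134.89, 143.73)

α = 0.04; lower rank = 50 × 0.020 = 1; upper rank = 50 × 0.980 = 49.
The 1st smallest replicate is 134.89; the 49th is 143.73.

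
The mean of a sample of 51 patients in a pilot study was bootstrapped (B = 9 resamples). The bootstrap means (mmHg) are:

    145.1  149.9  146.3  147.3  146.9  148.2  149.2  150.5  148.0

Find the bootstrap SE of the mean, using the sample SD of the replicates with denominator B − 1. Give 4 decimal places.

SE* = 1.7428

Bootstrap SE is the standard deviation of the 9 replicate means.
Mean of replicates: (145.1 + 149.9 + 146.3 + 147.3 + 146.9 + 148.2 + 149.2 + 150.5 + 148.0) / 9 = 1331.40000 / 9 = 147.93333
Sum of squared deviations: (−2.83333)² + (+1.96667)² + (−1.63333)² + (−0.63333)² + (−1.03333)² + (+0.26667)² + (+1.26667)² + (+2.56667)² + (+0.06667)² = 24.30000
Variance = 24.30000 / 8 = 3.03750
SE* = √3.03750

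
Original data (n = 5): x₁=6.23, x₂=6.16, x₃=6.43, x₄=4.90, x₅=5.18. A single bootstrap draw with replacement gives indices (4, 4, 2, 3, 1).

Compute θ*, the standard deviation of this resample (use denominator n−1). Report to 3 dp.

θ* = 0.759

Resample values: 4.90, 4.90, 6.16, 6.43, 6.23.
Mean = 5.7240; sum of squared deviations = 2.3025
s² = 2.3025 / 4 = 0.5756
s = √0.5756 = 0.759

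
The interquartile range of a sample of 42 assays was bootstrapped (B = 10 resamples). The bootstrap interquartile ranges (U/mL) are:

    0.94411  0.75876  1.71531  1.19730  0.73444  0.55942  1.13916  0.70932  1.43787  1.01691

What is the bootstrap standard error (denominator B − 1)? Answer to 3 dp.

SE* = 0.360

Bootstrap SE is the standard deviation of the 10 replicate interquartile ranges.
Mean of replicates: (0.94411 + 0.75876 + 1.71531 + 1.19730 + 0.73444 + 0.55942 + 1.13916 + 0.70932 + 1.43787 + 1.01691) / 10 = 10.212600 / 10 = 1.021260
Sum of squared deviations: (−0.077150)² + (−0.262500)² + (+0.694050)² + (+0.176040)² + (−0.286820)² + (−0.461840)² + (+0.117900)² + (−0.311940)² + (+0.416610)² + (−0.004350)² = 1.167906
Variance = 1.167906 / 9 = 0.129767
SE* = √0.129767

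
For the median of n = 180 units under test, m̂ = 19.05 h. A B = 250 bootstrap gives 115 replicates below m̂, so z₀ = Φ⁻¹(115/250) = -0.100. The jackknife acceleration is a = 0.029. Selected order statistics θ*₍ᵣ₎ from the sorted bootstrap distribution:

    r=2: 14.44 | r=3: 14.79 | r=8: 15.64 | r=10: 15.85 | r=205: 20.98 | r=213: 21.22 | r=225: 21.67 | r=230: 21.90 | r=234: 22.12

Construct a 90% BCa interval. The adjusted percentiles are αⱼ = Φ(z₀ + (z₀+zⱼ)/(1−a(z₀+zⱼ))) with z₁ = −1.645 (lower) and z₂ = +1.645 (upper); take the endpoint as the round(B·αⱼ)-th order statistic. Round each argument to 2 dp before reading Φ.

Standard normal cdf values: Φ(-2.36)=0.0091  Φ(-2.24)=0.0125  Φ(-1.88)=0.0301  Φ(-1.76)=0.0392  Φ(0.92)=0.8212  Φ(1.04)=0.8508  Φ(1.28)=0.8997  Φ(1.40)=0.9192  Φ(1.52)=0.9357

(15.85, 22.12)

Lower: z₀ + z₁ = -0.100 + (-1.645) = -1.745; 1 − a(z₀+z₁) = 1 − (0.029)(-1.745) = 1.0506; argument = -0.100 + (-1.745)/1.0506 = -1.7609 → -1.76.
α₁ = Φ(-1.76) = 0.0392; rank = round(250 × 0.0392) = 10; θ*₍10₎ = 15.85.
Upper: z₀ + z₂ = 1.545; 1 − a(z₀+z₂) = 0.9552; argument = 1.5175 → 1.52; α₂ = 0.9357; rank = 234; θ*₍234₎ = 22.12.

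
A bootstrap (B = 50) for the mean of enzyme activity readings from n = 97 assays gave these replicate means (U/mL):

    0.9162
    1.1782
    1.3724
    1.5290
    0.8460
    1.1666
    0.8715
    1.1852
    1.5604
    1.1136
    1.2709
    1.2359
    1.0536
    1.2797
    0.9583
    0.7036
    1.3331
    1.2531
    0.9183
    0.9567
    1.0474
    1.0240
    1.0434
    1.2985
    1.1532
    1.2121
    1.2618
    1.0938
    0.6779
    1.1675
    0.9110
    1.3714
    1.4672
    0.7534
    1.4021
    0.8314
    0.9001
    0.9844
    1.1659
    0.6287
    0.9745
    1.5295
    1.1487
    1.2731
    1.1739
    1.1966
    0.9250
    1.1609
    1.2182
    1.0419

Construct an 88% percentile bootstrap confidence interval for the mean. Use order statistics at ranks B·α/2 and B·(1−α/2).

Sorted replicates: 0.6287, 0.6779, 0.7036, 0.7534, 0.8314, 0.8460, 0.8715, 0.9001, 0.9110, 0.9162, 0.9183, 0.9250, 0.9567, 0.9583, 0.9745, 0.9844, 1.0240, 1.0419, 1.0434, 1.0474, 1.0536, 1.0938, 1.1136, 1.1487, 1.1532, 1.1609, 1.1659, 1.1666, 1.1675, 1.1739, 1.1782, 1.1852, 1.1966, 1.2121, 1.2182, 1.2359, 1.2531, 1.2618, 1.2709, 1.2731, 1.2797, 1.2985, 1.3331, 1.3714, 1.3724, 1.4021, 1.4672, 1.5290, 1.5295, 1.5604
α = 0.12; lower rank = 50 × 0.060 = 3; upper rank = 50 × 0.940 = 47.
The 3rd smallest replicate is 0.7036; the 47th is 1.4672.

(0.7036, 1.4672)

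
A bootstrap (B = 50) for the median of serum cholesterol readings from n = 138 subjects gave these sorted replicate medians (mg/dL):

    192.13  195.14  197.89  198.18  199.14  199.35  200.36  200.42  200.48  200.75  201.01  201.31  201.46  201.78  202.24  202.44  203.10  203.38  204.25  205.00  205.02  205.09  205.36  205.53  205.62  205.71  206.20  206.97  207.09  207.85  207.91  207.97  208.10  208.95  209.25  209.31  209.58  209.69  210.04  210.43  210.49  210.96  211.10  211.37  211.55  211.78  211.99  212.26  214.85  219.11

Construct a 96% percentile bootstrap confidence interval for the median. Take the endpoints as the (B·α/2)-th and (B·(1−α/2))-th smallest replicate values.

α = 0.04; lower rank = 50 × 0.020 = 1; upper rank = 50 × 0.980 = 49.
The 1st smallest replicate is 192.13; the 49th is 214.85.

(192.13, 214.85)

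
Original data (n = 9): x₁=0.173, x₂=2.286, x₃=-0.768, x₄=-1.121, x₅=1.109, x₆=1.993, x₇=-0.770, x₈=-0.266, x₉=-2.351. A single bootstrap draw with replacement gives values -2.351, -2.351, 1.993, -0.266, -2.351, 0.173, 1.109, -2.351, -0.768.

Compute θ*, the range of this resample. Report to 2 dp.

Range = 1.993 − -2.351 = 4.34

θ* = 4.34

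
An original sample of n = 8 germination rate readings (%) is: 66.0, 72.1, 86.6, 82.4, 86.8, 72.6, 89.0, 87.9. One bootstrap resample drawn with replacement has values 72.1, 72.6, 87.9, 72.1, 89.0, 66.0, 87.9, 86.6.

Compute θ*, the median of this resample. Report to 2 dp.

θ* = 79.60

Sorted: 66.0, 72.1, 72.1, 72.6, 86.6, 87.9, 87.9, 89.0
Median = average of the two middle values = 79.60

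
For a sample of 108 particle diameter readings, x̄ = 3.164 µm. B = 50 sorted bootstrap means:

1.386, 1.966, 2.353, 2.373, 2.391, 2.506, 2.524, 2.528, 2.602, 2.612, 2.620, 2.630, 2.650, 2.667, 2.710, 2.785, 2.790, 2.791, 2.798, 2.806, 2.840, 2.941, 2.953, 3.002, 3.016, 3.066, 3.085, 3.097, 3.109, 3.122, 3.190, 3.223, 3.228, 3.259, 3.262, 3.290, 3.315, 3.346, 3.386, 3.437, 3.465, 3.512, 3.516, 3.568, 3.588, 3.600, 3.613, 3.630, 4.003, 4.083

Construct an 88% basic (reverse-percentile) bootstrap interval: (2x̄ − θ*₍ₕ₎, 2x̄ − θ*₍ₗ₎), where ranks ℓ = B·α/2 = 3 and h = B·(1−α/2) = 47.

Percentile endpoints at ranks 3 and 47: θ*₍3₎ = 2.353, θ*₍47₎ = 3.613.
Basic interval reflects these around x̄:
  lower = 2 × 3.164 − 3.613 = 2.715
  upper = 2 × 3.164 − 2.353 = 3.975

(2.715, 3.975)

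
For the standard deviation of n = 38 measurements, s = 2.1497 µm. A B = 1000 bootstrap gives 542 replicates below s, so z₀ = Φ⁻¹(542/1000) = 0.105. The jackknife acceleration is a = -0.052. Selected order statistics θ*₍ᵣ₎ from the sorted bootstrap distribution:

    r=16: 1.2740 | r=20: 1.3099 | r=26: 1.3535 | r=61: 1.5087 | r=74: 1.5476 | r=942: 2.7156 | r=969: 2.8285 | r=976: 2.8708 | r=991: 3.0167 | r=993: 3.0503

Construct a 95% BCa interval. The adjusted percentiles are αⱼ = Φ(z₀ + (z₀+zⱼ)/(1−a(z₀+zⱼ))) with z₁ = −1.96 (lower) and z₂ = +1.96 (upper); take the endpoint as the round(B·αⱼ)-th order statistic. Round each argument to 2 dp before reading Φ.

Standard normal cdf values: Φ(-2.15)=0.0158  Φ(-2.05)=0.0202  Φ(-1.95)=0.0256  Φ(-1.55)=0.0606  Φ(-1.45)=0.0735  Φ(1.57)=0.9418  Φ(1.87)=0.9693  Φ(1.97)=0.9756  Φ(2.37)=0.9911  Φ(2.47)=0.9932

(1.3535, 2.8708)

Lower: z₀ + z₁ = 0.105 + (-1.960) = -1.855; 1 − a(z₀+z₁) = 1 − (-0.052)(-1.855) = 0.9035; argument = 0.105 + (-1.855)/0.9035 = -1.9480 → -1.95.
α₁ = Φ(-1.95) = 0.0256; rank = round(1000 × 0.0256) = 26; θ*₍26₎ = 1.3535.
Upper: z₀ + z₂ = 2.065; 1 − a(z₀+z₂) = 1.1074; argument = 1.9698 → 1.97; α₂ = 0.9756; rank = 976; θ*₍976₎ = 2.8708.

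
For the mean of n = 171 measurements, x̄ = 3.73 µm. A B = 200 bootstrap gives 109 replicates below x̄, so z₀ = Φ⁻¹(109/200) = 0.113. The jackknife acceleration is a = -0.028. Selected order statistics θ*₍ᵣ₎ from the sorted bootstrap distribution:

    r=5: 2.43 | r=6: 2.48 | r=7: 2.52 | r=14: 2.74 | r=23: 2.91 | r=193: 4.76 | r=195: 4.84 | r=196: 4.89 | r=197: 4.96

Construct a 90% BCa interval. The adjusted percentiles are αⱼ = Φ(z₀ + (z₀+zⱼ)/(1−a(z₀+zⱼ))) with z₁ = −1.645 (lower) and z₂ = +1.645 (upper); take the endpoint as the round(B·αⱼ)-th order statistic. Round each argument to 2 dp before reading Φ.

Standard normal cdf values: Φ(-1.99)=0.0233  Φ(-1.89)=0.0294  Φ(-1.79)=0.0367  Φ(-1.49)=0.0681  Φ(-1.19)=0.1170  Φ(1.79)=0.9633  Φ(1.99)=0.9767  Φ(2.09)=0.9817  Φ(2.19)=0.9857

(2.74, 4.76)

Lower: z₀ + z₁ = 0.113 + (-1.645) = -1.532; 1 − a(z₀+z₁) = 1 − (-0.028)(-1.532) = 0.9571; argument = 0.113 + (-1.532)/0.9571 = -1.4877 → -1.49.
α₁ = Φ(-1.49) = 0.0681; rank = round(200 × 0.0681) = 14; θ*₍14₎ = 2.74.
Upper: z₀ + z₂ = 1.758; 1 − a(z₀+z₂) = 1.0492; argument = 1.7885 → 1.79; α₂ = 0.9633; rank = 193; θ*₍193₎ = 4.76.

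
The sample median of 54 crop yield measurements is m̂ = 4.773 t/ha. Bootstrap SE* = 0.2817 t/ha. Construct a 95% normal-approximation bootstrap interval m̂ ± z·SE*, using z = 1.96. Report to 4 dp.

(4.2209, 5.3251)

Margin = 1.96 × 0.2817 = 0.55213
Interval: 4.773 ± 0.55213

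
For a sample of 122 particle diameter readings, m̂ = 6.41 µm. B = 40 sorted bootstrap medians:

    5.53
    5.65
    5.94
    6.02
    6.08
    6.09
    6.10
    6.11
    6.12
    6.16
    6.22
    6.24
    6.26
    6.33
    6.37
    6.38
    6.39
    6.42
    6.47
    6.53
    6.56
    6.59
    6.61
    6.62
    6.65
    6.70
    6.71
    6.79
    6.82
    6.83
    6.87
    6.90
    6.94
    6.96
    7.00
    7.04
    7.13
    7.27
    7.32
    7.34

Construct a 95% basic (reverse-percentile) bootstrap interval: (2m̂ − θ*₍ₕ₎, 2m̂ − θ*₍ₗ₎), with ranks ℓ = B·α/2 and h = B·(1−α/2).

(5.50, 7.29)

Percentile endpoints at ranks 1 and 39: θ*₍1₎ = 5.53, θ*₍39₎ = 7.32.
Basic interval reflects these around m̂:
  lower = 2 × 6.41 − 7.32 = 5.50
  upper = 2 × 6.41 − 5.53 = 7.29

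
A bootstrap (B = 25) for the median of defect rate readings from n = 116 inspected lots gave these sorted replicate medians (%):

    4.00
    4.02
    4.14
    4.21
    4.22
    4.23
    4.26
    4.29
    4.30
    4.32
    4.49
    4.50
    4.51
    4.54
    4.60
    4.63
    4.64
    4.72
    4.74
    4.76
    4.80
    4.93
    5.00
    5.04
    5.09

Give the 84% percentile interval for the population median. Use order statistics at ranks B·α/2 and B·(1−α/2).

(4.02, 5.00)

α = 0.16; lower rank = 25 × 0.080 = 2; upper rank = 25 × 0.920 = 23.
The 2nd smallest replicate is 4.02; the 23rd is 5.00.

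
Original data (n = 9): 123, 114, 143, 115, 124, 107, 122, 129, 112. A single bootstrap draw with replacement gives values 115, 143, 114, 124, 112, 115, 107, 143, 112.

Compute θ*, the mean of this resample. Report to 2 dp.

Mean = (115 + 143 + 114 + 124 + 112 + 115 + 107 + 143 + 112) / 9 = 1085.0 / 9 = 120.56

θ* = 120.56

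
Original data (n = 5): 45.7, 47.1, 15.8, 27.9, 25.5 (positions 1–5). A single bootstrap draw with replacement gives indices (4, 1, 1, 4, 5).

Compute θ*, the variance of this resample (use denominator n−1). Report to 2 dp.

θ* = 104.75

Resample values: 27.9, 45.7, 45.7, 27.9, 25.5.
Mean = 34.5400; sum of squared deviations = 418.9920
s² = 418.9920 / 4 = 104.7480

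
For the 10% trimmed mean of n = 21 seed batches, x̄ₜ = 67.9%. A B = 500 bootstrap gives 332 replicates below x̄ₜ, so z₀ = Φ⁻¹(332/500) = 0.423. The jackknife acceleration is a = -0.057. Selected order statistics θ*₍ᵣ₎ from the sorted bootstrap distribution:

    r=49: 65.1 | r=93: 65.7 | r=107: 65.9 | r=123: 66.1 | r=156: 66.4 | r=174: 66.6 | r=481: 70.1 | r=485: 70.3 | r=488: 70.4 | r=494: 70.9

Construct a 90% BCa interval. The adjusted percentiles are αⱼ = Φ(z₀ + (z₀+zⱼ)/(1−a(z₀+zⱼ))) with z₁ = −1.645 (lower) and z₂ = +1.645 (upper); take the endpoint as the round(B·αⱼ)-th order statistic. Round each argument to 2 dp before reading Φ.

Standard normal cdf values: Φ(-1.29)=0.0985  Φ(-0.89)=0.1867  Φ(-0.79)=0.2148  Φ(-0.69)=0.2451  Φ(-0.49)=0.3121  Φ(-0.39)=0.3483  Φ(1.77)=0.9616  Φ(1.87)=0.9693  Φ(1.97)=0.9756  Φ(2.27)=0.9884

(65.7, 70.9)

Lower: z₀ + z₁ = 0.423 + (-1.645) = -1.222; 1 − a(z₀+z₁) = 1 − (-0.057)(-1.222) = 0.9303; argument = 0.423 + (-1.222)/0.9303 = -0.8905 → -0.89.
α₁ = Φ(-0.89) = 0.1867; rank = round(500 × 0.1867) = 93; θ*₍93₎ = 65.7.
Upper: z₀ + z₂ = 2.068; 1 − a(z₀+z₂) = 1.1179; argument = 2.2729 → 2.27; α₂ = 0.9884; rank = 494; θ*₍494₎ = 70.9.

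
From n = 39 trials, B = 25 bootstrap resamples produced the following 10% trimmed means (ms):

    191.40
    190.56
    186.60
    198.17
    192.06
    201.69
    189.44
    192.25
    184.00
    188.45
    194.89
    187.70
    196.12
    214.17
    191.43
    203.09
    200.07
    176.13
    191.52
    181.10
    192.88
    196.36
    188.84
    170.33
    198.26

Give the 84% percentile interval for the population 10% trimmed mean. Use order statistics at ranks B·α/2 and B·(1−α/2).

Sorted replicates: 170.33, 176.13, 181.10, 184.00, 186.60, 187.70, 188.45, 188.84, 189.44, 190.56, 191.40, 191.43, 191.52, 192.06, 192.25, 192.88, 194.89, 196.12, 196.36, 198.17, 198.26, 200.07, 201.69, 203.09, 214.17
α = 0.16; lower rank = 25 × 0.080 = 2; upper rank = 25 × 0.920 = 23.
The 2nd smallest replicate is 176.13; the 23rd is 201.69.

(176.13, 201.69)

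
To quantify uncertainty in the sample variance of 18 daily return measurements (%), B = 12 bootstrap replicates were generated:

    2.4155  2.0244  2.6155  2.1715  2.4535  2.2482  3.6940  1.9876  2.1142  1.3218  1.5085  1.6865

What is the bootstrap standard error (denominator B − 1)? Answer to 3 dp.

Bootstrap SE is the standard deviation of the 12 replicate variances.
Mean of replicates: (2.4155 + 2.0244 + 2.6155 + 2.1715 + 2.4535 + 2.2482 + 3.6940 + 1.9876 + 2.1142 + 1.3218 + 1.5085 + 1.6865) / 12 = 26.24120 / 12 = 2.18677
Sum of squared deviations: (+0.22873)² + (−0.16237)² + (+0.42873)² + (−0.01527)² + (+0.26673)² + (+0.06143)² + (+1.50723)² + (−0.19917)² + (−0.07257)² + (−0.86497)² + (−0.67827)² + (−0.50027)² = 4.11281
Variance = 4.11281 / 11 = 0.37389
SE* = √0.37389

SE* = 0.611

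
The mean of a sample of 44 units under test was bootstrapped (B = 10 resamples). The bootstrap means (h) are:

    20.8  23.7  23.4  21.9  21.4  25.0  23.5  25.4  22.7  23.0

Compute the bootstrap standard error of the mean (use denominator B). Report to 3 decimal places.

Bootstrap SE is the standard deviation of the 10 replicate means.
Mean of replicates: (20.8 + 23.7 + 23.4 + 21.9 + 21.4 + 25.0 + 23.5 + 25.4 + 22.7 + 23.0) / 10 = 230.8000 / 10 = 23.0800
Sum of squared deviations: (−2.2800)² + (+0.6200)² + (+0.3200)² + (−1.1800)² + (−1.6800)² + (+1.9200)² + (+0.4200)² + (+2.3200)² + (−0.3800)² + (−0.0800)² = 19.2960
Variance = 19.2960 / 10 = 1.9296
SE* = √1.9296

SE* = 1.389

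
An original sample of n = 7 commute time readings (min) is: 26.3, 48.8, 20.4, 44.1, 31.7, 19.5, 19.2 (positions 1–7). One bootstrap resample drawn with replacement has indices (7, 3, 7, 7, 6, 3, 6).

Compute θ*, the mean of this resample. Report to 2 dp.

Resample values: 19.2, 20.4, 19.2, 19.2, 19.5, 20.4, 19.5.
Mean = (19.2 + 20.4 + 19.2 + 19.2 + 19.5 + 20.4 + 19.5) / 7 = 137.40 / 7 = 19.63

θ* = 19.63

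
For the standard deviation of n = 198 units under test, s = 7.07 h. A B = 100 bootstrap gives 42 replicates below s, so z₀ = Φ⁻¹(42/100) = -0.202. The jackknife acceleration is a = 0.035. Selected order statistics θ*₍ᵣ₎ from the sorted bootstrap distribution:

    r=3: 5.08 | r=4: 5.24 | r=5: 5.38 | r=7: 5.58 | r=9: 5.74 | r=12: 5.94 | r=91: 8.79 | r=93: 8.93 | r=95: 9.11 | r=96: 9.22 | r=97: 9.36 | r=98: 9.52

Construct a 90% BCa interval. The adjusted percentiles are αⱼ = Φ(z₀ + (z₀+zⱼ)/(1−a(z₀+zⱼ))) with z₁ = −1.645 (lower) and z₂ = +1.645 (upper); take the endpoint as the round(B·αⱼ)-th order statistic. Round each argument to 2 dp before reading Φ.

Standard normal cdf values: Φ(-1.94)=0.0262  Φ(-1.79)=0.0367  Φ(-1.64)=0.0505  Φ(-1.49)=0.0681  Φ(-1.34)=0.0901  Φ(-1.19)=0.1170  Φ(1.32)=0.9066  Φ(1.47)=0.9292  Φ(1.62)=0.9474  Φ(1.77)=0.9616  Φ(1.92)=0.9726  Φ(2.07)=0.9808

(5.08, 8.79)

Lower: z₀ + z₁ = -0.202 + (-1.645) = -1.847; 1 − a(z₀+z₁) = 1 − (0.035)(-1.847) = 1.0646; argument = -0.202 + (-1.847)/1.0646 = -1.9369 → -1.94.
α₁ = Φ(-1.94) = 0.0262; rank = round(100 × 0.0262) = 3; θ*₍3₎ = 5.08.
Upper: z₀ + z₂ = 1.443; 1 − a(z₀+z₂) = 0.9495; argument = 1.3178 → 1.32; α₂ = 0.9066; rank = 91; θ*₍91₎ = 8.79.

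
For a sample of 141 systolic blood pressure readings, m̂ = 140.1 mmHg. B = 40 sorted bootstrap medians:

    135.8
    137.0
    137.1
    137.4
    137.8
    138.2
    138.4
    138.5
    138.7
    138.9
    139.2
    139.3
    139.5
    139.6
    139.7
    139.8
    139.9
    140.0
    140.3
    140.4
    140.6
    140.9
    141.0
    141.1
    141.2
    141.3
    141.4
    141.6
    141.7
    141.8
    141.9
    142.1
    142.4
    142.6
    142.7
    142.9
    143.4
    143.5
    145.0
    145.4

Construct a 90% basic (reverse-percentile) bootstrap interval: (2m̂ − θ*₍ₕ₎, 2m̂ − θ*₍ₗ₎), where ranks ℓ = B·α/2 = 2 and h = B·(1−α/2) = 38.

Percentile endpoints at ranks 2 and 38: θ*₍2₎ = 137.0, θ*₍38₎ = 143.5.
Basic interval reflects these around m̂:
  lower = 2 × 140.1 − 143.5 = 136.7
  upper = 2 × 140.1 − 137.0 = 143.2

(136.7, 143.2)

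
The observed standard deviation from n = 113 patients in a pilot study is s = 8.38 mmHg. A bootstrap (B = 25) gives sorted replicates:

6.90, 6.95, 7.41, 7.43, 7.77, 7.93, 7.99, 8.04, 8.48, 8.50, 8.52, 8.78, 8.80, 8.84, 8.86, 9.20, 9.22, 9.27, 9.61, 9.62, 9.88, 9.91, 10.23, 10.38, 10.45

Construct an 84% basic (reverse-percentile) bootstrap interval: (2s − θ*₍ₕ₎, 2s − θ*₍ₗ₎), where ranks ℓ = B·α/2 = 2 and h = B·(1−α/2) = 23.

Percentile endpoints at ranks 2 and 23: θ*₍2₎ = 6.95, θ*₍23₎ = 10.23.
Basic interval reflects these around s:
  lower = 2 × 8.38 − 10.23 = 6.53
  upper = 2 × 8.38 − 6.95 = 9.81

(6.53, 9.81)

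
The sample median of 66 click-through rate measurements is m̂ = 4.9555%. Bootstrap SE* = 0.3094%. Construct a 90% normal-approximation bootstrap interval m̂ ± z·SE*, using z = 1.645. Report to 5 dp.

Margin = 1.645 × 0.3094 = 0.508963
Interval: 4.9555 ± 0.508963

(4.44654, 5.46446)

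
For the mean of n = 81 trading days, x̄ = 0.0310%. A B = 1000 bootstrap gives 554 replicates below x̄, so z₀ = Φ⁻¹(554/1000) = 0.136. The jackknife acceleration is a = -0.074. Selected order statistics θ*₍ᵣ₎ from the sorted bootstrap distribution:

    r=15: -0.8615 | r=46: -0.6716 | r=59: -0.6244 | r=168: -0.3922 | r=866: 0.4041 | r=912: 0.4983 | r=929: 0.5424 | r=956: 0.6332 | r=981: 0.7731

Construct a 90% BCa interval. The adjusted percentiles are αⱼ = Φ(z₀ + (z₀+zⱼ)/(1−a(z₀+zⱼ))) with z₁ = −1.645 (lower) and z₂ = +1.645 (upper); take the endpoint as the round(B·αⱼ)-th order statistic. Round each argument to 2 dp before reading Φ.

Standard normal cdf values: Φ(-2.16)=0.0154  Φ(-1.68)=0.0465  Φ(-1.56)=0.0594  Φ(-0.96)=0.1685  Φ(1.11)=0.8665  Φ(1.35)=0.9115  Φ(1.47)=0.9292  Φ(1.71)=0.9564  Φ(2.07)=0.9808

Lower: z₀ + z₁ = 0.136 + (-1.645) = -1.509; 1 − a(z₀+z₁) = 1 − (-0.074)(-1.509) = 0.8883; argument = 0.136 + (-1.509)/0.8883 = -1.5627 → -1.56.
α₁ = Φ(-1.56) = 0.0594; rank = round(1000 × 0.0594) = 59; θ*₍59₎ = -0.6244.
Upper: z₀ + z₂ = 1.781; 1 − a(z₀+z₂) = 1.1318; argument = 1.7096 → 1.71; α₂ = 0.9564; rank = 956; θ*₍956₎ = 0.6332.

(-0.6244, 0.6332)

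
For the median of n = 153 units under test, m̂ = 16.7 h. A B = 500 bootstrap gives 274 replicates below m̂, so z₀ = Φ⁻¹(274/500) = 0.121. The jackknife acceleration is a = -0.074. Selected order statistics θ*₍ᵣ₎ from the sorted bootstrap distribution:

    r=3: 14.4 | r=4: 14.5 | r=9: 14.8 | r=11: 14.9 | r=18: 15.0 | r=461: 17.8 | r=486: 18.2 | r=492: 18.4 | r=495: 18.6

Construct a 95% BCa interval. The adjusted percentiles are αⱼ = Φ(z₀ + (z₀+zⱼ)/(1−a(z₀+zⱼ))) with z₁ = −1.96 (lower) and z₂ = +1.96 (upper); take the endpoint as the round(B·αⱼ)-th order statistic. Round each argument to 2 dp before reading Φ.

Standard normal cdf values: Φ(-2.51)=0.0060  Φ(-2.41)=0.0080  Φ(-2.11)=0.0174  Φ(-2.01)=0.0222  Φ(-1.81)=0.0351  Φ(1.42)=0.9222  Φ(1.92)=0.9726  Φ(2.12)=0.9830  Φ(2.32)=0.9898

Lower: z₀ + z₁ = 0.121 + (-1.960) = -1.839; 1 − a(z₀+z₁) = 1 − (-0.074)(-1.839) = 0.8639; argument = 0.121 + (-1.839)/0.8639 = -2.0077 → -2.01.
α₁ = Φ(-2.01) = 0.0222; rank = round(500 × 0.0222) = 11; θ*₍11₎ = 14.9.
Upper: z₀ + z₂ = 2.081; 1 − a(z₀+z₂) = 1.1540; argument = 1.9243 → 1.92; α₂ = 0.9726; rank = 486; θ*₍486₎ = 18.2.

(14.9, 18.2)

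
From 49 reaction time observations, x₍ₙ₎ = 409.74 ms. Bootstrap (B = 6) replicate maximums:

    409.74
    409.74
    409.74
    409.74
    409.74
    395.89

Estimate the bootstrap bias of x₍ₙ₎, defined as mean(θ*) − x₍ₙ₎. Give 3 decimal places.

mean(θ*) = (409.74 + 409.74 + 409.74 + 409.74 + 409.74 + 395.89) / 6 = 407.4317
bias = 407.4317 − 409.74

bias = −2.308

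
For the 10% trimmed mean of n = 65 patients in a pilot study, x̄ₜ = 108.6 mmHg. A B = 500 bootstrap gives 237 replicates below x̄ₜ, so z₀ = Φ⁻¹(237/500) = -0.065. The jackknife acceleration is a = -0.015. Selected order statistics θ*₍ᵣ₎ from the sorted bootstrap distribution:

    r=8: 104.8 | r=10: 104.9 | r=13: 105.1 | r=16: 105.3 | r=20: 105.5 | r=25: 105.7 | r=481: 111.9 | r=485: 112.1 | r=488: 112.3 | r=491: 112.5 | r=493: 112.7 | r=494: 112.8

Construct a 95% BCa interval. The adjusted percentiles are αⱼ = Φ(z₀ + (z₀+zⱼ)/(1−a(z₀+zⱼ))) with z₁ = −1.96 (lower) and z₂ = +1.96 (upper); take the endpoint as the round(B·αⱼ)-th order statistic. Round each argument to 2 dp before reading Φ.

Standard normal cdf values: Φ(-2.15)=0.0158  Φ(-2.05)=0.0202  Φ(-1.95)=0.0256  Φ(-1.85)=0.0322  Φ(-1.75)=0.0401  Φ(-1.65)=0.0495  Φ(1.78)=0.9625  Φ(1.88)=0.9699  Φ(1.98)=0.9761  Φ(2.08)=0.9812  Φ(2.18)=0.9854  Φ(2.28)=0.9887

(104.8, 111.9)

Lower: z₀ + z₁ = -0.065 + (-1.960) = -2.025; 1 − a(z₀+z₁) = 1 − (-0.015)(-2.025) = 0.9696; argument = -0.065 + (-2.025)/0.9696 = -2.1534 → -2.15.
α₁ = Φ(-2.15) = 0.0158; rank = round(500 × 0.0158) = 8; θ*₍8₎ = 104.8.
Upper: z₀ + z₂ = 1.895; 1 − a(z₀+z₂) = 1.0284; argument = 1.7776 → 1.78; α₂ = 0.9625; rank = 481; θ*₍481₎ = 111.9.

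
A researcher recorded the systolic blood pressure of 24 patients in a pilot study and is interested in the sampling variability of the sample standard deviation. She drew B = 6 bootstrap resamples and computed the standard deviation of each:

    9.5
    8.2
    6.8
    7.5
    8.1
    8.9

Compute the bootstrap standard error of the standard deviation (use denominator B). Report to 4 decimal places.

SE* = 0.8788

Bootstrap SE is the standard deviation of the 6 replicate standard deviations.
Mean of replicates: (9.5 + 8.2 + 6.8 + 7.5 + 8.1 + 8.9) / 6 = 49.00000 / 6 = 8.16667
Sum of squared deviations: (+1.33333)² + (+0.03333)² + (−1.36667)² + (−0.66667)² + (−0.06667)² + (+0.73333)² = 4.63333
Variance = 4.63333 / 6 = 0.77222
SE* = √0.77222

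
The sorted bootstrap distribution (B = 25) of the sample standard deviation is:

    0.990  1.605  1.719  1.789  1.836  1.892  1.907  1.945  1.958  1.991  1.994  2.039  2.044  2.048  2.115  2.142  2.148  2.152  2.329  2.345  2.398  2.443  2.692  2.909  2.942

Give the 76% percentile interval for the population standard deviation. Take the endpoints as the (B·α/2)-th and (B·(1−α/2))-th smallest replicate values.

α = 0.24; lower rank = 25 × 0.120 = 3; upper rank = 25 × 0.880 = 22.
The 3rd smallest replicate is 1.719; the 22nd is 2.443.

(1.719, 2.443)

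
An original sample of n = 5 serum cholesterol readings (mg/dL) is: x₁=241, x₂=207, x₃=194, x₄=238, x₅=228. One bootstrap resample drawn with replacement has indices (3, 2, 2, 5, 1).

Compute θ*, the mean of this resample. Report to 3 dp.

θ* = 215.400

Resample values: 194, 207, 207, 228, 241.
Mean = (194 + 207 + 207 + 228 + 241) / 5 = 1077.0 / 5 = 215.400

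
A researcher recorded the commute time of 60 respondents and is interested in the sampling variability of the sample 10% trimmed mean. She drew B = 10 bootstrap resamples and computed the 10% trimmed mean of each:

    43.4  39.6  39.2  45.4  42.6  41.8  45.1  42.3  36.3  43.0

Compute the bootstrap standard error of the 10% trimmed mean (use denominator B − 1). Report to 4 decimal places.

Bootstrap SE is the standard deviation of the 10 replicate 10% trimmed means.
Mean of replicates: (43.4 + 39.6 + 39.2 + 45.4 + 42.6 + 41.8 + 45.1 + 42.3 + 36.3 + 43.0) / 10 = 418.70000 / 10 = 41.87000
Sum of squared deviations: (+1.53000)² + (−2.27000)² + (−2.67000)² + (+3.53000)² + (+0.73000)² + (−0.07000)² + (+3.23000)² + (+0.43000)² + (−5.57000)² + (+1.13000)² = 70.54100
Variance = 70.54100 / 9 = 7.83789
SE* = √7.83789

SE* = 2.7996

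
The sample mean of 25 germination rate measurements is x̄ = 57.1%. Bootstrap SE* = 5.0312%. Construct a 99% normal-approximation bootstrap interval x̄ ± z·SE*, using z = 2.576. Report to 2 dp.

(44.14, 70.06)

Margin = 2.576 × 5.0312 = 12.960
Interval: 57.1 ± 12.960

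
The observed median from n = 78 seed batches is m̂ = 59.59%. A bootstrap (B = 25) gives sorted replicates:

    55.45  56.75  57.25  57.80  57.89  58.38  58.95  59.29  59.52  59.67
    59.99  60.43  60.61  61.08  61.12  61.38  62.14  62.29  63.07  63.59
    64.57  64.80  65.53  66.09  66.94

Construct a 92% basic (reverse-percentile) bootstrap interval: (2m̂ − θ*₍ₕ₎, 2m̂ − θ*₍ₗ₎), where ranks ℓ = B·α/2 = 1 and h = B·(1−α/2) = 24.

(53.09, 63.73)

Percentile endpoints at ranks 1 and 24: θ*₍1₎ = 55.45, θ*₍24₎ = 66.09.
Basic interval reflects these around m̂:
  lower = 2 × 59.59 − 66.09 = 53.09
  upper = 2 × 59.59 − 55.45 = 63.73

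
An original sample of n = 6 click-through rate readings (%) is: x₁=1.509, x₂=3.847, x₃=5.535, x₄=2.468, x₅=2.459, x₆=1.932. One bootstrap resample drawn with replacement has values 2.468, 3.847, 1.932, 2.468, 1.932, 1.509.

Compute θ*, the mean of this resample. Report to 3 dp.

Mean = (2.468 + 3.847 + 1.932 + 2.468 + 1.932 + 1.509) / 6 = 14.1560 / 6 = 2.359

θ* = 2.359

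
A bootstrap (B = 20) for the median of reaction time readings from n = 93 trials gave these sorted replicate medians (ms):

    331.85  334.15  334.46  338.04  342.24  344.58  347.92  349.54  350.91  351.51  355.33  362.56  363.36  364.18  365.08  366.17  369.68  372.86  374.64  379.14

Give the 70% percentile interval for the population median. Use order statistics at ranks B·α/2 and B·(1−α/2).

(334.46, 369.68)

α = 0.30; lower rank = 20 × 0.150 = 3; upper rank = 20 × 0.850 = 17.
The 3rd smallest replicate is 334.46; the 17th is 369.68.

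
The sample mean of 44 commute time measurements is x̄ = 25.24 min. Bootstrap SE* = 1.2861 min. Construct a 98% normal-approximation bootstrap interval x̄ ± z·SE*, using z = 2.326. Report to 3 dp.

(22.249, 28.231)

Margin = 2.326 × 1.2861 = 2.9915
Interval: 25.24 ± 2.9915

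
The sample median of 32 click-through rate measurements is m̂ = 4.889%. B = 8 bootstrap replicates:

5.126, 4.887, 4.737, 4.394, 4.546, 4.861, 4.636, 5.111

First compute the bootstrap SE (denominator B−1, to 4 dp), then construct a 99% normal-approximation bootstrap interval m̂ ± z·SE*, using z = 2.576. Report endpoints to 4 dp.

(4.2192, 5.5588)

Mean of replicates = 4.7873; sum of squared deviations = 0.4732; SE* = √(0.4732/7) = 0.2600
Margin = 2.576 × 0.2600 = 0.66976
Interval: 4.889 ± 0.66976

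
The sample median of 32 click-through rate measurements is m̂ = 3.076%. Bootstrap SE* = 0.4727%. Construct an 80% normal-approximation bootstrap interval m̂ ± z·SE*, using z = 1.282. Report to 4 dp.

Margin = 1.282 × 0.4727 = 0.60600
Interval: 3.076 ± 0.60600

(2.4700, 3.6820)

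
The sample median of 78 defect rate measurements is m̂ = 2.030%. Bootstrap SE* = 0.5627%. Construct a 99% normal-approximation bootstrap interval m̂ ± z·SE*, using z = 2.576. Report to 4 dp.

(0.5805, 3.4795)

Margin = 2.576 × 0.5627 = 1.44952
Interval: 2.030 ± 1.44952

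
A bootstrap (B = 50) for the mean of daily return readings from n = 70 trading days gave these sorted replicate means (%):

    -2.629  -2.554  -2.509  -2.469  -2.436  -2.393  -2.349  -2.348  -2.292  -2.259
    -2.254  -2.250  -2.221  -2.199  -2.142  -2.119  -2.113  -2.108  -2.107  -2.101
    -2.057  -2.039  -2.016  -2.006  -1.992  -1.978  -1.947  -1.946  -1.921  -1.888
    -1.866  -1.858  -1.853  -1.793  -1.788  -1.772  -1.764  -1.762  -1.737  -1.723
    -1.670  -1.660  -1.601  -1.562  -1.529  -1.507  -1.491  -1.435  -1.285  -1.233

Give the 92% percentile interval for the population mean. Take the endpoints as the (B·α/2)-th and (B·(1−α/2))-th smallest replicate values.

α = 0.08; lower rank = 50 × 0.040 = 2; upper rank = 50 × 0.960 = 48.
The 2nd smallest replicate is -2.554; the 48th is -1.435.

(-2.554, -1.435)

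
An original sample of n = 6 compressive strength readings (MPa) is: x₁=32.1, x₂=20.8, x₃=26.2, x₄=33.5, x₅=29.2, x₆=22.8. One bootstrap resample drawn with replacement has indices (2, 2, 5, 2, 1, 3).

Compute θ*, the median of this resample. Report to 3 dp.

Resample values: 20.8, 20.8, 29.2, 20.8, 32.1, 26.2.
Sorted: 20.8, 20.8, 20.8, 26.2, 29.2, 32.1
Median = average of the two middle values = 23.500

θ* = 23.500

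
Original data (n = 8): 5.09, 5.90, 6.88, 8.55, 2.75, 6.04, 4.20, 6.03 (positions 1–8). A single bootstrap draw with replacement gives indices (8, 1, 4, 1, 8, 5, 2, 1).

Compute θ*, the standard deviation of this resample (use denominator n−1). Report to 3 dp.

θ* = 1.606

Resample values: 6.03, 5.09, 8.55, 5.09, 6.03, 2.75, 5.90, 5.09.
Mean = 5.5663; sum of squared deviations = 18.0560
s² = 18.0560 / 7 = 2.5794
s = √2.5794 = 1.606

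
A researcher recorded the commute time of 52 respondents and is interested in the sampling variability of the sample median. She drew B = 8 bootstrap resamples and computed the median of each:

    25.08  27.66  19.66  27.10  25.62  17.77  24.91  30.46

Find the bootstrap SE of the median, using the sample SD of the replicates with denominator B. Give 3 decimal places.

SE* = 3.907

Bootstrap SE is the standard deviation of the 8 replicate medians.
Mean of replicates: (25.08 + 27.66 + 19.66 + 27.10 + 25.62 + 17.77 + 24.91 + 30.46) / 8 = 198.2600 / 8 = 24.7825
Sum of squared deviations: (+0.2975)² + (+2.8775)² + (−5.1225)² + (+2.3175)² + (+0.8375)² + (−7.0125)² + (+0.1275)² + (+5.6775)² = 122.1062
Variance = 122.1062 / 8 = 15.2633
SE* = √15.2633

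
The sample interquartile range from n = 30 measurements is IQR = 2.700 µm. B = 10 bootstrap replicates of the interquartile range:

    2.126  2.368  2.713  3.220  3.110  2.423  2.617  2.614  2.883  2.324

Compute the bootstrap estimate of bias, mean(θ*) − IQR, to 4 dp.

bias = −0.0602

mean(θ*) = (2.126 + 2.368 + 2.713 + 3.220 + 3.110 + 2.423 + 2.617 + 2.614 + 2.883 + 2.324) / 10 = 2.63980
bias = 2.63980 − 2.700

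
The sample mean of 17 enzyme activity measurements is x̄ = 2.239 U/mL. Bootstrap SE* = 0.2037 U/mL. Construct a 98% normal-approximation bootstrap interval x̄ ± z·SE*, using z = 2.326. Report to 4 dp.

Margin = 2.326 × 0.2037 = 0.47381
Interval: 2.239 ± 0.47381

(1.7652, 2.7128)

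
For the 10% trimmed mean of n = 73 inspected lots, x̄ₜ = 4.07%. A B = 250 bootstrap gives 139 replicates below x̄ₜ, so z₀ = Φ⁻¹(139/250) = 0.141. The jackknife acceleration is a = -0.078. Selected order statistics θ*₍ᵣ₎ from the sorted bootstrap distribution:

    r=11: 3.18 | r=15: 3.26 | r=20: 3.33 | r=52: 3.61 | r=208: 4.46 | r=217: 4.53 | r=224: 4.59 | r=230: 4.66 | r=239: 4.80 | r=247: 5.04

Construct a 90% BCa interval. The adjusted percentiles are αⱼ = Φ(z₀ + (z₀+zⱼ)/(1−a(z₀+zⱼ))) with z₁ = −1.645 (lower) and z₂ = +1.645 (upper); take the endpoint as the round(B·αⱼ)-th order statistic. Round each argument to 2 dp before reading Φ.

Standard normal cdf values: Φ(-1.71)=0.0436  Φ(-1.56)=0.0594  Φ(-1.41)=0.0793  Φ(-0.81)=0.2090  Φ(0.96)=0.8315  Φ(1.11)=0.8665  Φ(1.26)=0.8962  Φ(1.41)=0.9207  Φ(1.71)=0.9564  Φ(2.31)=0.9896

Lower: z₀ + z₁ = 0.141 + (-1.645) = -1.504; 1 − a(z₀+z₁) = 1 − (-0.078)(-1.504) = 0.8827; argument = 0.141 + (-1.504)/0.8827 = -1.5629 → -1.56.
α₁ = Φ(-1.56) = 0.0594; rank = round(250 × 0.0594) = 15; θ*₍15₎ = 3.26.
Upper: z₀ + z₂ = 1.786; 1 − a(z₀+z₂) = 1.1393; argument = 1.7086 → 1.71; α₂ = 0.9564; rank = 239; θ*₍239₎ = 4.80.

(3.26, 4.80)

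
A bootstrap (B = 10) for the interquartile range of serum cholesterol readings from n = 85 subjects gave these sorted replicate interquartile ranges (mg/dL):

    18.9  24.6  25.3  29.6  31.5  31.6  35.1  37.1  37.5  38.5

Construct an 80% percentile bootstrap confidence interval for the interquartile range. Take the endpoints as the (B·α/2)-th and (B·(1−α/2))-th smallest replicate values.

(18.9, 37.5)

α = 0.20; lower rank = 10 × 0.100 = 1; upper rank = 10 × 0.900 = 9.
The 1st smallest replicate is 18.9; the 9th is 37.5.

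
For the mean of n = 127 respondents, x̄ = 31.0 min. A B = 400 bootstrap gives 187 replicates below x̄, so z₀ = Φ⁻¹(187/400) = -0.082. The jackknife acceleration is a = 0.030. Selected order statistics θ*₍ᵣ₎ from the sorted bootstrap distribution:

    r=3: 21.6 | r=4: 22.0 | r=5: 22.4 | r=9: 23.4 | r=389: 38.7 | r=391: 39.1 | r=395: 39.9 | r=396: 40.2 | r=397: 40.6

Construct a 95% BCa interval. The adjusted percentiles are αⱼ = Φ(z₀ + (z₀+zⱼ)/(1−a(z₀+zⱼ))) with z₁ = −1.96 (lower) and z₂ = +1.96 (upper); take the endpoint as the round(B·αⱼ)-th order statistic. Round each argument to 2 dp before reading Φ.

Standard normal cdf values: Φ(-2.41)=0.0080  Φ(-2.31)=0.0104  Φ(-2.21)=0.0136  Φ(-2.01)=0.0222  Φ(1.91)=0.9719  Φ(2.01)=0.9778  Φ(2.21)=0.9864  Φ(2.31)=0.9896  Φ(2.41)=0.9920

(23.4, 38.7)

Lower: z₀ + z₁ = -0.082 + (-1.960) = -2.042; 1 − a(z₀+z₁) = 1 − (0.030)(-2.042) = 1.0613; argument = -0.082 + (-2.042)/1.0613 = -2.0061 → -2.01.
α₁ = Φ(-2.01) = 0.0222; rank = round(400 × 0.0222) = 9; θ*₍9₎ = 23.4.
Upper: z₀ + z₂ = 1.878; 1 − a(z₀+z₂) = 0.9437; argument = 1.9081 → 1.91; α₂ = 0.9719; rank = 389; θ*₍389₎ = 38.7.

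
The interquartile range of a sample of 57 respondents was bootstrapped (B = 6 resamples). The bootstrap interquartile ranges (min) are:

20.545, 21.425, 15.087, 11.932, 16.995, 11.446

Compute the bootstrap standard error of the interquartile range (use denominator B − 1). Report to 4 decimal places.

SE* = 4.2156

Bootstrap SE is the standard deviation of the 6 replicate interquartile ranges.
Mean of replicates: (20.545 + 21.425 + 15.087 + 11.932 + 16.995 + 11.446) / 6 = 97.43000 / 6 = 16.23833
Sum of squared deviations: (+4.30667)² + (+5.18667)² + (−1.15133)² + (−4.30633)² + (+0.75667)² + (−4.79233)² = 88.85797
Variance = 88.85797 / 5 = 17.77159
SE* = √17.77159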